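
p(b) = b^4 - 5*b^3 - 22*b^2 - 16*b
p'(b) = 4*b^3 - 15*b^2 - 44*b - 16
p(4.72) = -595.09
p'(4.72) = -137.24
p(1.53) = -88.41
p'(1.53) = -104.11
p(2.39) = -199.54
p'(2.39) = -152.23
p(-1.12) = -1.08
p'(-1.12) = 8.84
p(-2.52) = 20.95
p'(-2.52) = -64.39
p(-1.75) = -3.20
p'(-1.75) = -6.38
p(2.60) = -232.50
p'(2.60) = -161.50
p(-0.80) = 1.69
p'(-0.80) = 7.55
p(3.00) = -300.00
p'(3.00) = -175.00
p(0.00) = 0.00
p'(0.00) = -16.00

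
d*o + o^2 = o*(d + o)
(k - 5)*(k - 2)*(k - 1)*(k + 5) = k^4 - 3*k^3 - 23*k^2 + 75*k - 50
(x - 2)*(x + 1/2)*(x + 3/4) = x^3 - 3*x^2/4 - 17*x/8 - 3/4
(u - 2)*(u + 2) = u^2 - 4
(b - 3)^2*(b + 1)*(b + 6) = b^4 + b^3 - 27*b^2 + 27*b + 54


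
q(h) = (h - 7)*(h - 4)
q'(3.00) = -5.00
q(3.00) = 4.00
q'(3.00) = -5.00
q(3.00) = 4.00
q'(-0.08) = -11.16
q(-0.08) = 28.89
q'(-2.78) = -16.56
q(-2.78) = 66.31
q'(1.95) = -7.10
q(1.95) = 10.35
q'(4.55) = -1.90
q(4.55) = -1.35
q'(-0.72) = -12.44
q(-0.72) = 36.44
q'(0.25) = -10.50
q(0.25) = 25.31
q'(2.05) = -6.90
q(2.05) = 9.65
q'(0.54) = -9.92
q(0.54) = 22.35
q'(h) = 2*h - 11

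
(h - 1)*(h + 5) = h^2 + 4*h - 5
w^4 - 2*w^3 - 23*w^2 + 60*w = w*(w - 4)*(w - 3)*(w + 5)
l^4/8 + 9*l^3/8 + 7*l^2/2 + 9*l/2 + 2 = (l/4 + 1/2)*(l/2 + 1/2)*(l + 2)*(l + 4)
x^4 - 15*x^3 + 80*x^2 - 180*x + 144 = (x - 6)*(x - 4)*(x - 3)*(x - 2)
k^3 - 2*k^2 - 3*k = k*(k - 3)*(k + 1)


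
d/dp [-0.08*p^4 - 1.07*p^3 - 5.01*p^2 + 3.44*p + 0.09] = -0.32*p^3 - 3.21*p^2 - 10.02*p + 3.44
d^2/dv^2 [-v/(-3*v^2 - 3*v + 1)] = 6*(3*v*(2*v + 1)^2 - (3*v + 1)*(3*v^2 + 3*v - 1))/(3*v^2 + 3*v - 1)^3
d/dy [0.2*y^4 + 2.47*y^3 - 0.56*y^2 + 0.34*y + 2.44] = 0.8*y^3 + 7.41*y^2 - 1.12*y + 0.34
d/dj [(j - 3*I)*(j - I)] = 2*j - 4*I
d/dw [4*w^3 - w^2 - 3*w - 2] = 12*w^2 - 2*w - 3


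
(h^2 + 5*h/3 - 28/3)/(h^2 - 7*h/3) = (h + 4)/h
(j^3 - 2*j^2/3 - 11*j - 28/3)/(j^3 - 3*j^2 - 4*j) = (j + 7/3)/j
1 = 1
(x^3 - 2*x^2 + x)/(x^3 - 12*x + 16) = x*(x^2 - 2*x + 1)/(x^3 - 12*x + 16)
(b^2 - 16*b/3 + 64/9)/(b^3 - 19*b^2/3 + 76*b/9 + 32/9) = (3*b - 8)/(3*b^2 - 11*b - 4)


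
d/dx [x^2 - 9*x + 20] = 2*x - 9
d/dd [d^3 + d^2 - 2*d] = 3*d^2 + 2*d - 2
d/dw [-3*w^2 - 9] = -6*w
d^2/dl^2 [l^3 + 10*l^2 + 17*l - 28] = 6*l + 20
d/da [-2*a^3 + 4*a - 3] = 4 - 6*a^2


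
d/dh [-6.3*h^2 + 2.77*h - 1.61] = 2.77 - 12.6*h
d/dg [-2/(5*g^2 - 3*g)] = 2*(10*g - 3)/(g^2*(5*g - 3)^2)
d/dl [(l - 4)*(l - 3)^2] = (l - 3)*(3*l - 11)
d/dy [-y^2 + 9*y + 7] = 9 - 2*y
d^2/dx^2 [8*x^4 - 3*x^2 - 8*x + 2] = 96*x^2 - 6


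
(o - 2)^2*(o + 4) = o^3 - 12*o + 16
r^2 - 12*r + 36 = (r - 6)^2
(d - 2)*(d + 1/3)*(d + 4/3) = d^3 - d^2/3 - 26*d/9 - 8/9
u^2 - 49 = (u - 7)*(u + 7)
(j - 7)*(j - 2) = j^2 - 9*j + 14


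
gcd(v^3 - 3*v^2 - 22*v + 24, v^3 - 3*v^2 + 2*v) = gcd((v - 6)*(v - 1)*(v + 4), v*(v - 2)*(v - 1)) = v - 1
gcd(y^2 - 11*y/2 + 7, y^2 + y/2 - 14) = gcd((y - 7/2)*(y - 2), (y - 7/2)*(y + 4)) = y - 7/2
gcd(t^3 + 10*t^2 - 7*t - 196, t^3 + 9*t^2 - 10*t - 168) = t^2 + 3*t - 28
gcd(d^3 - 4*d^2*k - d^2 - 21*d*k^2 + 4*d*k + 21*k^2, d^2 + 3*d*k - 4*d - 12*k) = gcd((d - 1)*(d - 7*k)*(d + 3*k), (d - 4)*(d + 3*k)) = d + 3*k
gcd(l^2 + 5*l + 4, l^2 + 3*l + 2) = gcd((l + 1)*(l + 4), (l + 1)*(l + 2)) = l + 1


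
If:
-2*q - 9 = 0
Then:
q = -9/2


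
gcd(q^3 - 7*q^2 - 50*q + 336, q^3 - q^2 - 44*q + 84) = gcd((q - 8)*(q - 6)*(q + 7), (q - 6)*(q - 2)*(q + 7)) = q^2 + q - 42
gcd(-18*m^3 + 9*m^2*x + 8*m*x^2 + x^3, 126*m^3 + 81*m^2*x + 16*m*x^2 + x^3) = 18*m^2 + 9*m*x + x^2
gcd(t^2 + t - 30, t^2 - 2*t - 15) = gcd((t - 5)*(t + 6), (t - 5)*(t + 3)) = t - 5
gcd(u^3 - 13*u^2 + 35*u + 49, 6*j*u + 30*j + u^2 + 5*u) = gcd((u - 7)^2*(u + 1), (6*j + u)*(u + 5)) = 1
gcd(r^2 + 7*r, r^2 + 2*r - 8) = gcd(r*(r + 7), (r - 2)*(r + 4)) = 1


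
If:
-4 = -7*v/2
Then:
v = 8/7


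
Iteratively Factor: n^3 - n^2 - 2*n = (n + 1)*(n^2 - 2*n) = n*(n + 1)*(n - 2)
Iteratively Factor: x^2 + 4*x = (x)*(x + 4)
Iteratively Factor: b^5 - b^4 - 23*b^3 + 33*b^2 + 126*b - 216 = (b - 3)*(b^4 + 2*b^3 - 17*b^2 - 18*b + 72) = (b - 3)*(b + 4)*(b^3 - 2*b^2 - 9*b + 18) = (b - 3)^2*(b + 4)*(b^2 + b - 6) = (b - 3)^2*(b - 2)*(b + 4)*(b + 3)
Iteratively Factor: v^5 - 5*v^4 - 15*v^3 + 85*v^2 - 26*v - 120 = (v - 5)*(v^4 - 15*v^2 + 10*v + 24) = (v - 5)*(v - 3)*(v^3 + 3*v^2 - 6*v - 8) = (v - 5)*(v - 3)*(v + 1)*(v^2 + 2*v - 8) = (v - 5)*(v - 3)*(v + 1)*(v + 4)*(v - 2)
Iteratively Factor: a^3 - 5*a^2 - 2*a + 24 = (a - 3)*(a^2 - 2*a - 8) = (a - 4)*(a - 3)*(a + 2)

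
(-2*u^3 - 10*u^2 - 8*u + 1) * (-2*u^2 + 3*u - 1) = 4*u^5 + 14*u^4 - 12*u^3 - 16*u^2 + 11*u - 1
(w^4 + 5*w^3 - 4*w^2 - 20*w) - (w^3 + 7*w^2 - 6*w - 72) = w^4 + 4*w^3 - 11*w^2 - 14*w + 72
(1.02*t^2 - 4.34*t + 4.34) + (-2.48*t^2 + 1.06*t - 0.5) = -1.46*t^2 - 3.28*t + 3.84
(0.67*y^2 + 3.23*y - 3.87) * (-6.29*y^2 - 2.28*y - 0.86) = -4.2143*y^4 - 21.8443*y^3 + 16.4017*y^2 + 6.0458*y + 3.3282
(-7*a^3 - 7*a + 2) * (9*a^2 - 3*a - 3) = -63*a^5 + 21*a^4 - 42*a^3 + 39*a^2 + 15*a - 6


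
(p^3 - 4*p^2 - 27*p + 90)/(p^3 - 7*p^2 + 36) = (p + 5)/(p + 2)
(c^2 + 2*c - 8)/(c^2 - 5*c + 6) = (c + 4)/(c - 3)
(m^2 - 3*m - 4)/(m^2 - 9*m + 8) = (m^2 - 3*m - 4)/(m^2 - 9*m + 8)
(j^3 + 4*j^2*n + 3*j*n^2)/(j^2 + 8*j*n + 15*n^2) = j*(j + n)/(j + 5*n)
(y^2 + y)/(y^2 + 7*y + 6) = y/(y + 6)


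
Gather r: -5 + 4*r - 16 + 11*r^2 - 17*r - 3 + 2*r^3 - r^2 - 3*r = 2*r^3 + 10*r^2 - 16*r - 24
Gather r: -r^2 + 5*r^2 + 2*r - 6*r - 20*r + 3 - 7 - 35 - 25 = 4*r^2 - 24*r - 64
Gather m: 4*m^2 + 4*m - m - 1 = 4*m^2 + 3*m - 1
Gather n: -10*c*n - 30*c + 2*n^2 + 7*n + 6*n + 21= -30*c + 2*n^2 + n*(13 - 10*c) + 21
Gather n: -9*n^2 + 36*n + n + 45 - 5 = -9*n^2 + 37*n + 40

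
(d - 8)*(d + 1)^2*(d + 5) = d^4 - d^3 - 45*d^2 - 83*d - 40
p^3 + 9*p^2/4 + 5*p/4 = p*(p + 1)*(p + 5/4)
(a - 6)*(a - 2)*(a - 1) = a^3 - 9*a^2 + 20*a - 12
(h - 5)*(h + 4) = h^2 - h - 20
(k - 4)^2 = k^2 - 8*k + 16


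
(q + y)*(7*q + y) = 7*q^2 + 8*q*y + y^2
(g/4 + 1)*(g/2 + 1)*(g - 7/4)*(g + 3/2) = g^4/8 + 23*g^3/32 + 31*g^2/64 - 71*g/32 - 21/8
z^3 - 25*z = z*(z - 5)*(z + 5)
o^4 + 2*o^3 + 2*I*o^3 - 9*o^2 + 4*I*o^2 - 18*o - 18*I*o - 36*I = (o - 3)*(o + 2)*(o + 3)*(o + 2*I)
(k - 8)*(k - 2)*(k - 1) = k^3 - 11*k^2 + 26*k - 16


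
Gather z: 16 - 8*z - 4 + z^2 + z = z^2 - 7*z + 12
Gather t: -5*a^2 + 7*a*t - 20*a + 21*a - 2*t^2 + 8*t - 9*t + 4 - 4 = -5*a^2 + a - 2*t^2 + t*(7*a - 1)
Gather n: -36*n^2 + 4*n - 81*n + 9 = -36*n^2 - 77*n + 9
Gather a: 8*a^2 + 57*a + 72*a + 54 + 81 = 8*a^2 + 129*a + 135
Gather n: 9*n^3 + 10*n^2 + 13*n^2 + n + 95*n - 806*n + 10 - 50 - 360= 9*n^3 + 23*n^2 - 710*n - 400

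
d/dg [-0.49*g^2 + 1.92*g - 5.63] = 1.92 - 0.98*g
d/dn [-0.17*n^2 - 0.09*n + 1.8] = -0.34*n - 0.09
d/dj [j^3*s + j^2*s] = j*s*(3*j + 2)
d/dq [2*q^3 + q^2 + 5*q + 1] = 6*q^2 + 2*q + 5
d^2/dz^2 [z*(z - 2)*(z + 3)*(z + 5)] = 12*z^2 + 36*z - 2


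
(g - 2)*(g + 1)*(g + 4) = g^3 + 3*g^2 - 6*g - 8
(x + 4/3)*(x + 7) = x^2 + 25*x/3 + 28/3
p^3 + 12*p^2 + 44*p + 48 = (p + 2)*(p + 4)*(p + 6)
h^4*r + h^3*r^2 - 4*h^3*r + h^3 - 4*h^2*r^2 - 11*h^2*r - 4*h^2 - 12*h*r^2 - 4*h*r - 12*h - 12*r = (h - 6)*(h + 2)*(h + r)*(h*r + 1)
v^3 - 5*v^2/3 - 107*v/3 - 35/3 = (v - 7)*(v + 1/3)*(v + 5)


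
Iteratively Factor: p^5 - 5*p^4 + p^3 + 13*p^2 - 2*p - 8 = (p - 2)*(p^4 - 3*p^3 - 5*p^2 + 3*p + 4) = (p - 2)*(p + 1)*(p^3 - 4*p^2 - p + 4) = (p - 2)*(p + 1)^2*(p^2 - 5*p + 4) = (p - 4)*(p - 2)*(p + 1)^2*(p - 1)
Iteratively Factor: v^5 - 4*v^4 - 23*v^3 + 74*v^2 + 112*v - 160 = (v - 1)*(v^4 - 3*v^3 - 26*v^2 + 48*v + 160) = (v - 5)*(v - 1)*(v^3 + 2*v^2 - 16*v - 32) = (v - 5)*(v - 1)*(v + 4)*(v^2 - 2*v - 8) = (v - 5)*(v - 4)*(v - 1)*(v + 4)*(v + 2)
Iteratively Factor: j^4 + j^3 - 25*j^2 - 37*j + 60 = (j - 5)*(j^3 + 6*j^2 + 5*j - 12) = (j - 5)*(j + 4)*(j^2 + 2*j - 3) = (j - 5)*(j - 1)*(j + 4)*(j + 3)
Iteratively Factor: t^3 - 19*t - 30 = (t + 2)*(t^2 - 2*t - 15) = (t - 5)*(t + 2)*(t + 3)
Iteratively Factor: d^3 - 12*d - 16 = (d - 4)*(d^2 + 4*d + 4) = (d - 4)*(d + 2)*(d + 2)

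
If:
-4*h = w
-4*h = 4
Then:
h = -1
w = 4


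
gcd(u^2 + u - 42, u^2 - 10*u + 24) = u - 6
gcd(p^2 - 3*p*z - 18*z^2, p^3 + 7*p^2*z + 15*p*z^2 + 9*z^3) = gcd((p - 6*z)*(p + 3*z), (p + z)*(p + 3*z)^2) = p + 3*z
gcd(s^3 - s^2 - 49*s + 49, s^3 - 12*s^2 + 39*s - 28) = s^2 - 8*s + 7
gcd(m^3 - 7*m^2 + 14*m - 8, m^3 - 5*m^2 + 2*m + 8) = m^2 - 6*m + 8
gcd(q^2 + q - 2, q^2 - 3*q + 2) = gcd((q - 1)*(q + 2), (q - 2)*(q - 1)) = q - 1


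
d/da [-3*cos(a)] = 3*sin(a)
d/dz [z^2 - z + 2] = 2*z - 1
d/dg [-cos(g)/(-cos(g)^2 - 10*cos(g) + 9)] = (cos(g)^2 + 9)*sin(g)/(cos(g)^2 + 10*cos(g) - 9)^2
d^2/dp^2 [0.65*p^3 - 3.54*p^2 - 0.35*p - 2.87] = 3.9*p - 7.08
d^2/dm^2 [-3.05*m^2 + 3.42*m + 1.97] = -6.10000000000000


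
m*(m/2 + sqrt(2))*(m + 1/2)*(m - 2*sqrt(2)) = m^4/2 + m^3/4 - 4*m^2 - 2*m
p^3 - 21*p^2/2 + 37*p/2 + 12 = (p - 8)*(p - 3)*(p + 1/2)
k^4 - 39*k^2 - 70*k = k*(k - 7)*(k + 2)*(k + 5)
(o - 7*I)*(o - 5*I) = o^2 - 12*I*o - 35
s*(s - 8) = s^2 - 8*s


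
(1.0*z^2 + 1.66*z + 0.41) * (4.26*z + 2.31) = 4.26*z^3 + 9.3816*z^2 + 5.5812*z + 0.9471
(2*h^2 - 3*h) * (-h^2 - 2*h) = -2*h^4 - h^3 + 6*h^2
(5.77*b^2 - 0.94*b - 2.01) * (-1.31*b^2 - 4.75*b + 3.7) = -7.5587*b^4 - 26.1761*b^3 + 28.4471*b^2 + 6.0695*b - 7.437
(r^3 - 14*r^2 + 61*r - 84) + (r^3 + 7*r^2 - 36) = 2*r^3 - 7*r^2 + 61*r - 120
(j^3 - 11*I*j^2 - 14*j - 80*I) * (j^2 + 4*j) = j^5 + 4*j^4 - 11*I*j^4 - 14*j^3 - 44*I*j^3 - 56*j^2 - 80*I*j^2 - 320*I*j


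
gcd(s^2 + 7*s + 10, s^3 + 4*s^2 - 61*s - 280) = s + 5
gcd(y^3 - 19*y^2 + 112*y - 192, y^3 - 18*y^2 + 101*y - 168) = y^2 - 11*y + 24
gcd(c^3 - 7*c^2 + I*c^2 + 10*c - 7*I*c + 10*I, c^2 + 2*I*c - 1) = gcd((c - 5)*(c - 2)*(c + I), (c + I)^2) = c + I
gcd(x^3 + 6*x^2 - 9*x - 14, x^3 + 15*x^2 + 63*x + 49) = x^2 + 8*x + 7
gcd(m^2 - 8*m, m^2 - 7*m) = m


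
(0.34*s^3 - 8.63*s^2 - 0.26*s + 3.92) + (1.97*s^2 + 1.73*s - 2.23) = 0.34*s^3 - 6.66*s^2 + 1.47*s + 1.69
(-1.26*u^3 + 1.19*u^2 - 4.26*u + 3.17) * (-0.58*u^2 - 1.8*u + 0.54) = 0.7308*u^5 + 1.5778*u^4 - 0.3516*u^3 + 6.472*u^2 - 8.0064*u + 1.7118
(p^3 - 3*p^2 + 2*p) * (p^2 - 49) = p^5 - 3*p^4 - 47*p^3 + 147*p^2 - 98*p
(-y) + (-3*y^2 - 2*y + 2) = -3*y^2 - 3*y + 2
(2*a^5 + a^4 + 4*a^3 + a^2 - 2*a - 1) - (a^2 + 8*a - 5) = 2*a^5 + a^4 + 4*a^3 - 10*a + 4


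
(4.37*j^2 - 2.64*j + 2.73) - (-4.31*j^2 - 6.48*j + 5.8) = 8.68*j^2 + 3.84*j - 3.07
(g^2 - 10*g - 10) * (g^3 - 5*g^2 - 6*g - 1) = g^5 - 15*g^4 + 34*g^3 + 109*g^2 + 70*g + 10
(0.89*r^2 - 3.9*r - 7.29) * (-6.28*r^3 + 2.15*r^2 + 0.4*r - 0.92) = -5.5892*r^5 + 26.4055*r^4 + 37.7522*r^3 - 18.0523*r^2 + 0.672*r + 6.7068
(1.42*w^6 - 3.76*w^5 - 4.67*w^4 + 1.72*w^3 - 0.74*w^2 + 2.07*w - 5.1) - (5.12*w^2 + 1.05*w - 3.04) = 1.42*w^6 - 3.76*w^5 - 4.67*w^4 + 1.72*w^3 - 5.86*w^2 + 1.02*w - 2.06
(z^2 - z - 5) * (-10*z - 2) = -10*z^3 + 8*z^2 + 52*z + 10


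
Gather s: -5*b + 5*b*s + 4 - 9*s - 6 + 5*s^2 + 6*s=-5*b + 5*s^2 + s*(5*b - 3) - 2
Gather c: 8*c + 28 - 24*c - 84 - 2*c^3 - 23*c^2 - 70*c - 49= -2*c^3 - 23*c^2 - 86*c - 105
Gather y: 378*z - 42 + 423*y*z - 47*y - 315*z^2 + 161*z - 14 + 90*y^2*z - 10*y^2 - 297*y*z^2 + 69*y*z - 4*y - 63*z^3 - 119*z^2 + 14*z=y^2*(90*z - 10) + y*(-297*z^2 + 492*z - 51) - 63*z^3 - 434*z^2 + 553*z - 56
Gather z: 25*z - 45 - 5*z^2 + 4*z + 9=-5*z^2 + 29*z - 36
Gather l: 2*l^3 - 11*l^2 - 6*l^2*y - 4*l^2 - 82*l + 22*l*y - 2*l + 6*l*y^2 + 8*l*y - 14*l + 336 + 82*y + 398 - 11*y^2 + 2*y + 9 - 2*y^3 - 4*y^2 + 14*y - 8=2*l^3 + l^2*(-6*y - 15) + l*(6*y^2 + 30*y - 98) - 2*y^3 - 15*y^2 + 98*y + 735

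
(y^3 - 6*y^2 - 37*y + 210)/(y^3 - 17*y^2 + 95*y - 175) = (y + 6)/(y - 5)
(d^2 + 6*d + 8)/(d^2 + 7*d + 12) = (d + 2)/(d + 3)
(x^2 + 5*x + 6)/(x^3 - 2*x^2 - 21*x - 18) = (x + 2)/(x^2 - 5*x - 6)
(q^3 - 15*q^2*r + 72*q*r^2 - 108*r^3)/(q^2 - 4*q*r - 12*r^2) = (q^2 - 9*q*r + 18*r^2)/(q + 2*r)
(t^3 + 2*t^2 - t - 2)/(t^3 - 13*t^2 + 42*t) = (t^3 + 2*t^2 - t - 2)/(t*(t^2 - 13*t + 42))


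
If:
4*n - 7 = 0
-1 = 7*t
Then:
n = 7/4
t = -1/7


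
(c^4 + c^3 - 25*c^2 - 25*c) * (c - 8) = c^5 - 7*c^4 - 33*c^3 + 175*c^2 + 200*c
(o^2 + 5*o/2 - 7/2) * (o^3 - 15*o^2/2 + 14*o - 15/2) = o^5 - 5*o^4 - 33*o^3/4 + 215*o^2/4 - 271*o/4 + 105/4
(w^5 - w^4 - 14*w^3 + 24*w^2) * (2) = 2*w^5 - 2*w^4 - 28*w^3 + 48*w^2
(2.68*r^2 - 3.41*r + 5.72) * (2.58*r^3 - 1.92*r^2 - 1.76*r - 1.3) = 6.9144*r^5 - 13.9434*r^4 + 16.588*r^3 - 8.4648*r^2 - 5.6342*r - 7.436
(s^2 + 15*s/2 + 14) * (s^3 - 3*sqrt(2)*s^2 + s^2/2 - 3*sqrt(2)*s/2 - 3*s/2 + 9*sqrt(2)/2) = s^5 - 3*sqrt(2)*s^4 + 8*s^4 - 24*sqrt(2)*s^3 + 65*s^3/4 - 195*sqrt(2)*s^2/4 - 17*s^2/4 - 21*s + 51*sqrt(2)*s/4 + 63*sqrt(2)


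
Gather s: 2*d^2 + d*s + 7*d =2*d^2 + d*s + 7*d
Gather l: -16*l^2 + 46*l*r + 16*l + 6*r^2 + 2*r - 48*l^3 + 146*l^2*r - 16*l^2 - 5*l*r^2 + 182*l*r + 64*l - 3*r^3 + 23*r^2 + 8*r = -48*l^3 + l^2*(146*r - 32) + l*(-5*r^2 + 228*r + 80) - 3*r^3 + 29*r^2 + 10*r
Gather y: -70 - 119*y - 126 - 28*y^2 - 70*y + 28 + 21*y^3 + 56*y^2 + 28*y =21*y^3 + 28*y^2 - 161*y - 168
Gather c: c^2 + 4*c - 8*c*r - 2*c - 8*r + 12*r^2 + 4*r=c^2 + c*(2 - 8*r) + 12*r^2 - 4*r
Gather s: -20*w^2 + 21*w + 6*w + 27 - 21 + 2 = -20*w^2 + 27*w + 8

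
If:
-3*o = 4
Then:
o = -4/3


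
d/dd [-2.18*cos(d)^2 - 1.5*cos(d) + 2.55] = (4.36*cos(d) + 1.5)*sin(d)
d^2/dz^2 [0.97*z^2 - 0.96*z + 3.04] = 1.94000000000000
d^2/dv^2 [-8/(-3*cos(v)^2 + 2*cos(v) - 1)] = 4*(72*sin(v)^4 - 20*sin(v)^2 + 49*cos(v) - 9*cos(3*v) - 56)/(3*sin(v)^2 + 2*cos(v) - 4)^3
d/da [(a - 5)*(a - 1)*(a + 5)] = 3*a^2 - 2*a - 25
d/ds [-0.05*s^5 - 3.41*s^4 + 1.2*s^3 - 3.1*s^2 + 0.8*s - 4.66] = -0.25*s^4 - 13.64*s^3 + 3.6*s^2 - 6.2*s + 0.8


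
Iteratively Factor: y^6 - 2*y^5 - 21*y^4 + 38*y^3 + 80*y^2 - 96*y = (y - 1)*(y^5 - y^4 - 22*y^3 + 16*y^2 + 96*y) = (y - 4)*(y - 1)*(y^4 + 3*y^3 - 10*y^2 - 24*y) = (y - 4)*(y - 3)*(y - 1)*(y^3 + 6*y^2 + 8*y) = y*(y - 4)*(y - 3)*(y - 1)*(y^2 + 6*y + 8) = y*(y - 4)*(y - 3)*(y - 1)*(y + 4)*(y + 2)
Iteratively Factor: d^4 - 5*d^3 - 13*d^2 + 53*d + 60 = (d - 4)*(d^3 - d^2 - 17*d - 15) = (d - 4)*(d + 3)*(d^2 - 4*d - 5) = (d - 5)*(d - 4)*(d + 3)*(d + 1)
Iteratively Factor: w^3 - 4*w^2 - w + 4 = (w - 1)*(w^2 - 3*w - 4) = (w - 1)*(w + 1)*(w - 4)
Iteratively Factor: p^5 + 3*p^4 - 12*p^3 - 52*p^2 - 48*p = (p + 2)*(p^4 + p^3 - 14*p^2 - 24*p) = p*(p + 2)*(p^3 + p^2 - 14*p - 24) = p*(p + 2)^2*(p^2 - p - 12) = p*(p + 2)^2*(p + 3)*(p - 4)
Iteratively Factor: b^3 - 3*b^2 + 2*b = (b - 2)*(b^2 - b) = b*(b - 2)*(b - 1)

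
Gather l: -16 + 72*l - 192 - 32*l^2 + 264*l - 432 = -32*l^2 + 336*l - 640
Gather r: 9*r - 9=9*r - 9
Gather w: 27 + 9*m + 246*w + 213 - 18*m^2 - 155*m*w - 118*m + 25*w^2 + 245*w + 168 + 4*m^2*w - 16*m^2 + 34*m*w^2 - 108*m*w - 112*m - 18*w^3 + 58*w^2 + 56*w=-34*m^2 - 221*m - 18*w^3 + w^2*(34*m + 83) + w*(4*m^2 - 263*m + 547) + 408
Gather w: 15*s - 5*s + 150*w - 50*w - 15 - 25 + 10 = 10*s + 100*w - 30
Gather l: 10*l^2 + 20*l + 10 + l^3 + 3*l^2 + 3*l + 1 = l^3 + 13*l^2 + 23*l + 11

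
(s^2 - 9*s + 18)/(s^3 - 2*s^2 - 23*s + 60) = (s - 6)/(s^2 + s - 20)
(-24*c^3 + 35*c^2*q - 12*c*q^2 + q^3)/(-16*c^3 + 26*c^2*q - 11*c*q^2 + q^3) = (-3*c + q)/(-2*c + q)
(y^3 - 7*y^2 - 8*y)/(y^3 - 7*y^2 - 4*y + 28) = y*(y^2 - 7*y - 8)/(y^3 - 7*y^2 - 4*y + 28)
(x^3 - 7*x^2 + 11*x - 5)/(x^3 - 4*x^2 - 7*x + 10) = (x - 1)/(x + 2)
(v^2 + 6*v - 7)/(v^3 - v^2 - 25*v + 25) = (v + 7)/(v^2 - 25)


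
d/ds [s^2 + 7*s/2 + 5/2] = 2*s + 7/2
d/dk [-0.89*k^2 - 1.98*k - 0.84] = -1.78*k - 1.98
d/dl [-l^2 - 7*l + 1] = -2*l - 7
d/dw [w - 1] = 1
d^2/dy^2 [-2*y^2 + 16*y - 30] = -4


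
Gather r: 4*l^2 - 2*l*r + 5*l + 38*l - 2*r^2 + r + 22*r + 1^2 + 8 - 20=4*l^2 + 43*l - 2*r^2 + r*(23 - 2*l) - 11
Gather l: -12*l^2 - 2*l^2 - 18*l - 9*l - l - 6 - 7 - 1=-14*l^2 - 28*l - 14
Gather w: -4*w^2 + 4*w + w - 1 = -4*w^2 + 5*w - 1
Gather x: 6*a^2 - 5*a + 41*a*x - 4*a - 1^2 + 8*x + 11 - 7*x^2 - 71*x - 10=6*a^2 - 9*a - 7*x^2 + x*(41*a - 63)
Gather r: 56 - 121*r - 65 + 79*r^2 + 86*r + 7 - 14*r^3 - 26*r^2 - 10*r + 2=-14*r^3 + 53*r^2 - 45*r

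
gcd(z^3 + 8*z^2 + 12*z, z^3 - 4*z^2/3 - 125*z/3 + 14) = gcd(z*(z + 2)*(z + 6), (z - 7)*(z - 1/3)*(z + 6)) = z + 6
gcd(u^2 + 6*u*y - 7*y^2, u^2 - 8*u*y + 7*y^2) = -u + y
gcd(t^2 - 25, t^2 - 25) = t^2 - 25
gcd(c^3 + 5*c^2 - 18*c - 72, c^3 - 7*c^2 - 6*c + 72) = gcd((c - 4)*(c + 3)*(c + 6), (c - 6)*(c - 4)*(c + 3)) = c^2 - c - 12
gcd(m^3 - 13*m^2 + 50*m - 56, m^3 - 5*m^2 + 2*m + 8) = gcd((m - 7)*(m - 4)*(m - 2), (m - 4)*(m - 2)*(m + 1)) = m^2 - 6*m + 8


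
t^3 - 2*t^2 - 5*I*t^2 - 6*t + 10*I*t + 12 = (t - 2)*(t - 3*I)*(t - 2*I)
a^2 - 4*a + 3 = (a - 3)*(a - 1)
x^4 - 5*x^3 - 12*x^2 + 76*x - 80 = (x - 5)*(x - 2)^2*(x + 4)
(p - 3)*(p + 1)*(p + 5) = p^3 + 3*p^2 - 13*p - 15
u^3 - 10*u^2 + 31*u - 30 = (u - 5)*(u - 3)*(u - 2)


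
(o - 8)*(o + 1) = o^2 - 7*o - 8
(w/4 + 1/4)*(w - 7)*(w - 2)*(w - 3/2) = w^4/4 - 19*w^3/8 + 17*w^2/4 + 13*w/8 - 21/4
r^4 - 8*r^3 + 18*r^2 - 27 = (r - 3)^3*(r + 1)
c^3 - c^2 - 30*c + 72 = (c - 4)*(c - 3)*(c + 6)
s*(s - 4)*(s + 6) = s^3 + 2*s^2 - 24*s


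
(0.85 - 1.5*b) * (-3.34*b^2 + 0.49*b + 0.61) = 5.01*b^3 - 3.574*b^2 - 0.4985*b + 0.5185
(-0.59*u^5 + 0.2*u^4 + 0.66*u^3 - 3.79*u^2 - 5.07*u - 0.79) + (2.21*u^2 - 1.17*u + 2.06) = -0.59*u^5 + 0.2*u^4 + 0.66*u^3 - 1.58*u^2 - 6.24*u + 1.27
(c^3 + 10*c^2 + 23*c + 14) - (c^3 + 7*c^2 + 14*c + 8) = 3*c^2 + 9*c + 6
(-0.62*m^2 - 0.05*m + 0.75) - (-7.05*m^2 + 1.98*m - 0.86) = 6.43*m^2 - 2.03*m + 1.61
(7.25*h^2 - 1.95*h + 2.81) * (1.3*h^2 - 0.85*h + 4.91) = 9.425*h^4 - 8.6975*h^3 + 40.908*h^2 - 11.963*h + 13.7971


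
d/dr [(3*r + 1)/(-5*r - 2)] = -1/(5*r + 2)^2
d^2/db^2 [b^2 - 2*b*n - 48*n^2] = 2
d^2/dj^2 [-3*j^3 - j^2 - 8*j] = -18*j - 2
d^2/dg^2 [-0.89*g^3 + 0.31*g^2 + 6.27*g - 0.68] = 0.62 - 5.34*g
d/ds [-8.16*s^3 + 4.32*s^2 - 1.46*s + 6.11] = -24.48*s^2 + 8.64*s - 1.46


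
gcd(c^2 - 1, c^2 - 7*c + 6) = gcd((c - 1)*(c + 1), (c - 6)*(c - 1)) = c - 1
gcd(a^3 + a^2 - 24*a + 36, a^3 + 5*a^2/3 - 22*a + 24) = a^2 + 3*a - 18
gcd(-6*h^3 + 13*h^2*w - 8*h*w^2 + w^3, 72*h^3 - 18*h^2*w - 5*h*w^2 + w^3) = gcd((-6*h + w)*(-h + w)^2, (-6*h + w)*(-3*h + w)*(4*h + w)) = -6*h + w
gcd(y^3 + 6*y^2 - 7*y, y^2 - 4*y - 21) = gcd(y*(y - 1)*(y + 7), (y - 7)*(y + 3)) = 1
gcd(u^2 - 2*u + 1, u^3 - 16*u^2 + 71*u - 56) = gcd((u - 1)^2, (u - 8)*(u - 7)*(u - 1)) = u - 1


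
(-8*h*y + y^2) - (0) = -8*h*y + y^2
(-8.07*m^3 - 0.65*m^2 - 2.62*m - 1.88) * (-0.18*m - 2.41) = 1.4526*m^4 + 19.5657*m^3 + 2.0381*m^2 + 6.6526*m + 4.5308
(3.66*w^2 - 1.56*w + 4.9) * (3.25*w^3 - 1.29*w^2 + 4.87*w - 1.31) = 11.895*w^5 - 9.7914*w^4 + 35.7616*w^3 - 18.7128*w^2 + 25.9066*w - 6.419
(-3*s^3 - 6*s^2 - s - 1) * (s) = -3*s^4 - 6*s^3 - s^2 - s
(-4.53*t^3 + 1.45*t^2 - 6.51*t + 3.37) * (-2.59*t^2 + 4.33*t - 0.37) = 11.7327*t^5 - 23.3704*t^4 + 24.8155*t^3 - 37.4531*t^2 + 17.0008*t - 1.2469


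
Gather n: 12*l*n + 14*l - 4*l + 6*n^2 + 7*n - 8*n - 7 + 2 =10*l + 6*n^2 + n*(12*l - 1) - 5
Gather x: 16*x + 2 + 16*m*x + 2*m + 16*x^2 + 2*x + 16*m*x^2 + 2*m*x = 2*m + x^2*(16*m + 16) + x*(18*m + 18) + 2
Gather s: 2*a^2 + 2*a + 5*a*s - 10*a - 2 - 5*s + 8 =2*a^2 - 8*a + s*(5*a - 5) + 6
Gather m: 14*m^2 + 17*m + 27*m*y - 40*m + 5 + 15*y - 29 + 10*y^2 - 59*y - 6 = 14*m^2 + m*(27*y - 23) + 10*y^2 - 44*y - 30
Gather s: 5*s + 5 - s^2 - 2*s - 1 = -s^2 + 3*s + 4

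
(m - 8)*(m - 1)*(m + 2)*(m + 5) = m^4 - 2*m^3 - 45*m^2 - 34*m + 80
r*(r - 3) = r^2 - 3*r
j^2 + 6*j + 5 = (j + 1)*(j + 5)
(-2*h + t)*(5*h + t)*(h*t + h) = -10*h^3*t - 10*h^3 + 3*h^2*t^2 + 3*h^2*t + h*t^3 + h*t^2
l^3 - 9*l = l*(l - 3)*(l + 3)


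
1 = 1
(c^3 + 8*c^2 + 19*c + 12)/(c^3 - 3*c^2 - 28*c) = (c^2 + 4*c + 3)/(c*(c - 7))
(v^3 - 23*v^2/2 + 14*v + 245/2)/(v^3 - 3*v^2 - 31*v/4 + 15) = 2*(v^2 - 14*v + 49)/(2*v^2 - 11*v + 12)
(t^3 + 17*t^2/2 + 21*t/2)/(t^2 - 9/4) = 2*t*(t + 7)/(2*t - 3)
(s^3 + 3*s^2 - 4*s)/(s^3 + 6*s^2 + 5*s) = (s^2 + 3*s - 4)/(s^2 + 6*s + 5)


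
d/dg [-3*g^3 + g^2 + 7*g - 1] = -9*g^2 + 2*g + 7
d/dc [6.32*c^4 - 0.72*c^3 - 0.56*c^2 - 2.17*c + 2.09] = 25.28*c^3 - 2.16*c^2 - 1.12*c - 2.17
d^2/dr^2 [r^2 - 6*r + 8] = 2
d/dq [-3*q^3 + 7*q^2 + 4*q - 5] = -9*q^2 + 14*q + 4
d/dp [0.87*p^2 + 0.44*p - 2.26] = 1.74*p + 0.44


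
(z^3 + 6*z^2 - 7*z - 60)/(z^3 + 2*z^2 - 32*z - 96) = (z^2 + 2*z - 15)/(z^2 - 2*z - 24)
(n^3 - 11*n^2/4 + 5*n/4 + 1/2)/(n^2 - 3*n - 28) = (-4*n^3 + 11*n^2 - 5*n - 2)/(4*(-n^2 + 3*n + 28))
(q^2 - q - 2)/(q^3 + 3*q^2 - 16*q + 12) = (q + 1)/(q^2 + 5*q - 6)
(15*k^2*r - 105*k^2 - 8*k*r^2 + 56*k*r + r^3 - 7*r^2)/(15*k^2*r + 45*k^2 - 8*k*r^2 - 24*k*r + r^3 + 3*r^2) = (r - 7)/(r + 3)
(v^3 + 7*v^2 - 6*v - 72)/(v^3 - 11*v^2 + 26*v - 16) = (v^3 + 7*v^2 - 6*v - 72)/(v^3 - 11*v^2 + 26*v - 16)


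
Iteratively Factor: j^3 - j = (j + 1)*(j^2 - j) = (j - 1)*(j + 1)*(j)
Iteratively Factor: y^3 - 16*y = (y + 4)*(y^2 - 4*y) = y*(y + 4)*(y - 4)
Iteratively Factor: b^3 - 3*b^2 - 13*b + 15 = (b + 3)*(b^2 - 6*b + 5) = (b - 1)*(b + 3)*(b - 5)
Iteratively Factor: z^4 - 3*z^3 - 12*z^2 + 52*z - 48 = (z + 4)*(z^3 - 7*z^2 + 16*z - 12) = (z - 2)*(z + 4)*(z^2 - 5*z + 6) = (z - 2)^2*(z + 4)*(z - 3)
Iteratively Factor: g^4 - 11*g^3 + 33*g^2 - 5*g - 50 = (g + 1)*(g^3 - 12*g^2 + 45*g - 50) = (g - 5)*(g + 1)*(g^2 - 7*g + 10) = (g - 5)*(g - 2)*(g + 1)*(g - 5)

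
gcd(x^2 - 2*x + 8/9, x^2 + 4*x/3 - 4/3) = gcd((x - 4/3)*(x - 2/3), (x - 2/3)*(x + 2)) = x - 2/3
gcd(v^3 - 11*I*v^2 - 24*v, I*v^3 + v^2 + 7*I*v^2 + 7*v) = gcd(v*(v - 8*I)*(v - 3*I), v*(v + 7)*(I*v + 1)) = v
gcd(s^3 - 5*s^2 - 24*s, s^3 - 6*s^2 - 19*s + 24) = s^2 - 5*s - 24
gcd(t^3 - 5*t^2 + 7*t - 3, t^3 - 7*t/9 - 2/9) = t - 1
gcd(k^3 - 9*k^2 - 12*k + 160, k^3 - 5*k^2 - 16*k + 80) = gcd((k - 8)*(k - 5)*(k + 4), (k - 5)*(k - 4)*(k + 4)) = k^2 - k - 20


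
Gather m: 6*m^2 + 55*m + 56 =6*m^2 + 55*m + 56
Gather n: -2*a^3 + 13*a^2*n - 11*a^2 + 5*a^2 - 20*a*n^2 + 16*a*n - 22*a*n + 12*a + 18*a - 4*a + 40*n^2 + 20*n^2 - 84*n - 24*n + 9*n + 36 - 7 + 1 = -2*a^3 - 6*a^2 + 26*a + n^2*(60 - 20*a) + n*(13*a^2 - 6*a - 99) + 30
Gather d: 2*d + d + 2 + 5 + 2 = 3*d + 9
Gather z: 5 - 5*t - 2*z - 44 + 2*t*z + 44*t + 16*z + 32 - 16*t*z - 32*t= 7*t + z*(14 - 14*t) - 7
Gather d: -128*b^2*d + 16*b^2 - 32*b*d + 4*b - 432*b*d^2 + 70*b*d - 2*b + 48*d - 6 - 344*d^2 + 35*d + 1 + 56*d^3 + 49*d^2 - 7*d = 16*b^2 + 2*b + 56*d^3 + d^2*(-432*b - 295) + d*(-128*b^2 + 38*b + 76) - 5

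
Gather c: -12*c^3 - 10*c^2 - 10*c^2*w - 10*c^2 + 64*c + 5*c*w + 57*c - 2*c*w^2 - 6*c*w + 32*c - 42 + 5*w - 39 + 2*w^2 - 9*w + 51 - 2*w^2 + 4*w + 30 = -12*c^3 + c^2*(-10*w - 20) + c*(-2*w^2 - w + 153)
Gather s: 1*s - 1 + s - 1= 2*s - 2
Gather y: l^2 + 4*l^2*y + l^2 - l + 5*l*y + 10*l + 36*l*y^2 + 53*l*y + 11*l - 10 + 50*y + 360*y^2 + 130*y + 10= 2*l^2 + 20*l + y^2*(36*l + 360) + y*(4*l^2 + 58*l + 180)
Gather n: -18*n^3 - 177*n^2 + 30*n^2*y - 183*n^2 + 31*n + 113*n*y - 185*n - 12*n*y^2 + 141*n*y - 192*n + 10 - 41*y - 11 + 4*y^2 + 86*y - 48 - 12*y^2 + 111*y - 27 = -18*n^3 + n^2*(30*y - 360) + n*(-12*y^2 + 254*y - 346) - 8*y^2 + 156*y - 76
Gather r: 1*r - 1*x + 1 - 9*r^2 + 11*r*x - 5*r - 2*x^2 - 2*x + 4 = -9*r^2 + r*(11*x - 4) - 2*x^2 - 3*x + 5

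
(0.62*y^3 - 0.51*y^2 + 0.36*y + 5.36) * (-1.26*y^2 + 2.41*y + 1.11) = -0.7812*y^5 + 2.1368*y^4 - 0.9945*y^3 - 6.4521*y^2 + 13.3172*y + 5.9496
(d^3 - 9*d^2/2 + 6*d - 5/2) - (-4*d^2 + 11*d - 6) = d^3 - d^2/2 - 5*d + 7/2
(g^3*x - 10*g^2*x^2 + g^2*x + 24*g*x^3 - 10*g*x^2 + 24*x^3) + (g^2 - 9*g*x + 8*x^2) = g^3*x - 10*g^2*x^2 + g^2*x + g^2 + 24*g*x^3 - 10*g*x^2 - 9*g*x + 24*x^3 + 8*x^2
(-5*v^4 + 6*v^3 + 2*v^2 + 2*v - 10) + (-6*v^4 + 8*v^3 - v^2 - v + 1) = -11*v^4 + 14*v^3 + v^2 + v - 9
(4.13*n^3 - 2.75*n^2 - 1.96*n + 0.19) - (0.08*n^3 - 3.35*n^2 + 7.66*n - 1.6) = 4.05*n^3 + 0.6*n^2 - 9.62*n + 1.79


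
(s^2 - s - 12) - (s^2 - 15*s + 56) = 14*s - 68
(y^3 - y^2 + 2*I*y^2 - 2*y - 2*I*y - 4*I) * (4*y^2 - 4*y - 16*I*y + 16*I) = 4*y^5 - 8*y^4 - 8*I*y^4 + 28*y^3 + 16*I*y^3 - 56*y^2 + 8*I*y^2 - 32*y - 16*I*y + 64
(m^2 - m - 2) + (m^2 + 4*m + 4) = 2*m^2 + 3*m + 2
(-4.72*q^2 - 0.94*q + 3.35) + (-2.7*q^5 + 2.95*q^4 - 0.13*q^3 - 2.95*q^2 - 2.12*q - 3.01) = -2.7*q^5 + 2.95*q^4 - 0.13*q^3 - 7.67*q^2 - 3.06*q + 0.34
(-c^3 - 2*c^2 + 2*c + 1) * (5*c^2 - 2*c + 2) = -5*c^5 - 8*c^4 + 12*c^3 - 3*c^2 + 2*c + 2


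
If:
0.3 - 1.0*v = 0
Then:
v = 0.30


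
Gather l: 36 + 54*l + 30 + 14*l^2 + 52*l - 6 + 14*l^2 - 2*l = 28*l^2 + 104*l + 60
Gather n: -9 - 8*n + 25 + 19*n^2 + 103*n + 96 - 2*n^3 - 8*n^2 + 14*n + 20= -2*n^3 + 11*n^2 + 109*n + 132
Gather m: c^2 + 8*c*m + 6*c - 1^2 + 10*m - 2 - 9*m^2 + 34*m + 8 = c^2 + 6*c - 9*m^2 + m*(8*c + 44) + 5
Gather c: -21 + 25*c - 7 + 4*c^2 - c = 4*c^2 + 24*c - 28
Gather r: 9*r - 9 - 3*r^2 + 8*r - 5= -3*r^2 + 17*r - 14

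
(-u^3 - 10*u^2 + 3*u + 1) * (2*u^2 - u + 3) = -2*u^5 - 19*u^4 + 13*u^3 - 31*u^2 + 8*u + 3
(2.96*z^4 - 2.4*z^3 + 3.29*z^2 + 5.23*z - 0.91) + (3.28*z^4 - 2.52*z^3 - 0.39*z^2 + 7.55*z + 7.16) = 6.24*z^4 - 4.92*z^3 + 2.9*z^2 + 12.78*z + 6.25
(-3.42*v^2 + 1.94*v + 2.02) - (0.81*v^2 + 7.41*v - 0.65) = -4.23*v^2 - 5.47*v + 2.67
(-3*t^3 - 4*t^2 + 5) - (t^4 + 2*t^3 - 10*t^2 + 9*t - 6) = -t^4 - 5*t^3 + 6*t^2 - 9*t + 11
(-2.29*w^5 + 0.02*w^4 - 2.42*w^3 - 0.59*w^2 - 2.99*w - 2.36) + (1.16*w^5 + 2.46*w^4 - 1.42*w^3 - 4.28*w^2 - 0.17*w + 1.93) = -1.13*w^5 + 2.48*w^4 - 3.84*w^3 - 4.87*w^2 - 3.16*w - 0.43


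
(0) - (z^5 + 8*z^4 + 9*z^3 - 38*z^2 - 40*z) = -z^5 - 8*z^4 - 9*z^3 + 38*z^2 + 40*z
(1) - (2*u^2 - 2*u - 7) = -2*u^2 + 2*u + 8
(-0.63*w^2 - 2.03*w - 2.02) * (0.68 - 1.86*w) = 1.1718*w^3 + 3.3474*w^2 + 2.3768*w - 1.3736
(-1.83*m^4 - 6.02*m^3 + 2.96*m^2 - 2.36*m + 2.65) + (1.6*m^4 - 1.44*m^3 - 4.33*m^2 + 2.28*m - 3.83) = -0.23*m^4 - 7.46*m^3 - 1.37*m^2 - 0.0800000000000001*m - 1.18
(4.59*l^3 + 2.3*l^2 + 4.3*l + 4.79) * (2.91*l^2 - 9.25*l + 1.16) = 13.3569*l^5 - 35.7645*l^4 - 3.4376*l^3 - 23.1681*l^2 - 39.3195*l + 5.5564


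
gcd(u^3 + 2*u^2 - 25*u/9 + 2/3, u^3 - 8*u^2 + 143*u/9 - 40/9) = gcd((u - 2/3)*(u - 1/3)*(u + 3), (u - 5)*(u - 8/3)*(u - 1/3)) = u - 1/3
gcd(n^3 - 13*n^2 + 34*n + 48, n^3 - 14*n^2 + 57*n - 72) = n - 8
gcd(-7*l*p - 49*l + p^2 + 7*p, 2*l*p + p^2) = 1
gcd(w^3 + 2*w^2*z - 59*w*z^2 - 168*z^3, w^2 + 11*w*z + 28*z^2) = w + 7*z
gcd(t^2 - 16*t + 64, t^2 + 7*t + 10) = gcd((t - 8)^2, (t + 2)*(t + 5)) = 1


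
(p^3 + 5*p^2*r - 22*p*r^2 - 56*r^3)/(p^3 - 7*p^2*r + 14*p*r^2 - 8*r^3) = (p^2 + 9*p*r + 14*r^2)/(p^2 - 3*p*r + 2*r^2)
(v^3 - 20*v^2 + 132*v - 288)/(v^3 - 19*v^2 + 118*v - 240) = (v - 6)/(v - 5)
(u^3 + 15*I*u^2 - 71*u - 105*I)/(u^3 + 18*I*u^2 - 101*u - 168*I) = (u + 5*I)/(u + 8*I)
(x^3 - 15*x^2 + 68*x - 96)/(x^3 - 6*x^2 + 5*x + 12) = (x - 8)/(x + 1)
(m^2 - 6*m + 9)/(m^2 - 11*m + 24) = (m - 3)/(m - 8)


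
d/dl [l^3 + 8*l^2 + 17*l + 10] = 3*l^2 + 16*l + 17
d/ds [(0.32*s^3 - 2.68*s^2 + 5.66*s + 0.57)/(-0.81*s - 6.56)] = (-0.5184*s^3 - 4.1268*s^2 + 35.1616*s - 36.6679)/(0.6561*s^2 + 10.6272*s + 43.0336)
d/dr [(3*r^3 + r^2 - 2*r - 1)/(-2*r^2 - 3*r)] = (-6*r^4 - 18*r^3 - 7*r^2 - 4*r - 3)/(r^2*(4*r^2 + 12*r + 9))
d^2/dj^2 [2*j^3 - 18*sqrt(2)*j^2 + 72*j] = 12*j - 36*sqrt(2)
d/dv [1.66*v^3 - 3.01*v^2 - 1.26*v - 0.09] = 4.98*v^2 - 6.02*v - 1.26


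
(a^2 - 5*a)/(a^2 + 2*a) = (a - 5)/(a + 2)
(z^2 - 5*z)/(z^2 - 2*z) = (z - 5)/(z - 2)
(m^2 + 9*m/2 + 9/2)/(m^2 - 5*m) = (2*m^2 + 9*m + 9)/(2*m*(m - 5))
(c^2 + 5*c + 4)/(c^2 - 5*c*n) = (c^2 + 5*c + 4)/(c*(c - 5*n))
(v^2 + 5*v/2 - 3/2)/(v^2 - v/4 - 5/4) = 2*(-2*v^2 - 5*v + 3)/(-4*v^2 + v + 5)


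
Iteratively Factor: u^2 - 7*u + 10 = (u - 5)*(u - 2)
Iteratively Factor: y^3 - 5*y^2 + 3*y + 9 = (y + 1)*(y^2 - 6*y + 9) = (y - 3)*(y + 1)*(y - 3)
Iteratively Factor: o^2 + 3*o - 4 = (o + 4)*(o - 1)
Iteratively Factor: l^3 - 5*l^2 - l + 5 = (l + 1)*(l^2 - 6*l + 5) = (l - 1)*(l + 1)*(l - 5)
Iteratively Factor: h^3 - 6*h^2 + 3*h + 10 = (h + 1)*(h^2 - 7*h + 10) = (h - 5)*(h + 1)*(h - 2)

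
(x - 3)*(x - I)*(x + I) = x^3 - 3*x^2 + x - 3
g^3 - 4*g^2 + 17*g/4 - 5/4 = (g - 5/2)*(g - 1)*(g - 1/2)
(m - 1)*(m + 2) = m^2 + m - 2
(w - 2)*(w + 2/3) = w^2 - 4*w/3 - 4/3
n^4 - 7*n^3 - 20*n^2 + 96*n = n*(n - 8)*(n - 3)*(n + 4)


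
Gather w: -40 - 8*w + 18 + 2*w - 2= -6*w - 24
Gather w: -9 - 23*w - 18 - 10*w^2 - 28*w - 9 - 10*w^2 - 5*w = -20*w^2 - 56*w - 36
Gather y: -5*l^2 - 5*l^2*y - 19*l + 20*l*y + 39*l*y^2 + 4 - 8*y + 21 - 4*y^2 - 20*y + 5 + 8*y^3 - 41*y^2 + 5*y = -5*l^2 - 19*l + 8*y^3 + y^2*(39*l - 45) + y*(-5*l^2 + 20*l - 23) + 30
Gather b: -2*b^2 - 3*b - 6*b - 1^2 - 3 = -2*b^2 - 9*b - 4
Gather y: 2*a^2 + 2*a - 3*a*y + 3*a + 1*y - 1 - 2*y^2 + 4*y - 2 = 2*a^2 + 5*a - 2*y^2 + y*(5 - 3*a) - 3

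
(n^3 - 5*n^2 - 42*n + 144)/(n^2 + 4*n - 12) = (n^2 - 11*n + 24)/(n - 2)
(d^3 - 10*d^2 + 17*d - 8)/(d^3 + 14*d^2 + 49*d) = (d^3 - 10*d^2 + 17*d - 8)/(d*(d^2 + 14*d + 49))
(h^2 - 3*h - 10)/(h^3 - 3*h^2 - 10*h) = 1/h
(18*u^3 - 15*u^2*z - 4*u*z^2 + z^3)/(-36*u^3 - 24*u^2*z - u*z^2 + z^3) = (-u + z)/(2*u + z)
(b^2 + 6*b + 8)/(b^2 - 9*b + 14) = (b^2 + 6*b + 8)/(b^2 - 9*b + 14)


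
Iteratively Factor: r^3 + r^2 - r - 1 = (r + 1)*(r^2 - 1) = (r - 1)*(r + 1)*(r + 1)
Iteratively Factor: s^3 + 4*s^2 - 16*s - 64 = (s - 4)*(s^2 + 8*s + 16) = (s - 4)*(s + 4)*(s + 4)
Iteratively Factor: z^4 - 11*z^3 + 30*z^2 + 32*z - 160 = (z - 4)*(z^3 - 7*z^2 + 2*z + 40) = (z - 4)*(z + 2)*(z^2 - 9*z + 20) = (z - 5)*(z - 4)*(z + 2)*(z - 4)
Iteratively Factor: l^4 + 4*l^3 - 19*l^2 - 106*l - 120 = (l + 4)*(l^3 - 19*l - 30) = (l + 2)*(l + 4)*(l^2 - 2*l - 15) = (l - 5)*(l + 2)*(l + 4)*(l + 3)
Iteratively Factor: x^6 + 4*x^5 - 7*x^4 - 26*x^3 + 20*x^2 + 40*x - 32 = (x + 2)*(x^5 + 2*x^4 - 11*x^3 - 4*x^2 + 28*x - 16) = (x - 2)*(x + 2)*(x^4 + 4*x^3 - 3*x^2 - 10*x + 8) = (x - 2)*(x - 1)*(x + 2)*(x^3 + 5*x^2 + 2*x - 8) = (x - 2)*(x - 1)*(x + 2)*(x + 4)*(x^2 + x - 2) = (x - 2)*(x - 1)*(x + 2)^2*(x + 4)*(x - 1)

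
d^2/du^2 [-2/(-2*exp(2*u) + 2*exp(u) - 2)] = ((1 - 4*exp(u))*(exp(2*u) - exp(u) + 1) + 2*(2*exp(u) - 1)^2*exp(u))*exp(u)/(exp(2*u) - exp(u) + 1)^3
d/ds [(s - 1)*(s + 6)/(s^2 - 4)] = (-5*s^2 + 4*s - 20)/(s^4 - 8*s^2 + 16)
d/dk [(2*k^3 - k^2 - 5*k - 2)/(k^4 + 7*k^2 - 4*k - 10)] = ((6*k^2 - 2*k - 5)*(k^4 + 7*k^2 - 4*k - 10) + 2*(2*k^3 + 7*k - 2)*(-2*k^3 + k^2 + 5*k + 2))/(k^4 + 7*k^2 - 4*k - 10)^2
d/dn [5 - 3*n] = -3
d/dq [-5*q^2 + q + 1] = 1 - 10*q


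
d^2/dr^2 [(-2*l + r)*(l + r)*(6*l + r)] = 10*l + 6*r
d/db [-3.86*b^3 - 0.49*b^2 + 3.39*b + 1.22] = -11.58*b^2 - 0.98*b + 3.39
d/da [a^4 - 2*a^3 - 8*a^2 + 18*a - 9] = 4*a^3 - 6*a^2 - 16*a + 18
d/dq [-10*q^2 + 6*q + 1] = 6 - 20*q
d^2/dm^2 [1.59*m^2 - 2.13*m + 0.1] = 3.18000000000000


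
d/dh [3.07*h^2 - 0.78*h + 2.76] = 6.14*h - 0.78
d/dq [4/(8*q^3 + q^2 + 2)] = 8*q*(-12*q - 1)/(8*q^3 + q^2 + 2)^2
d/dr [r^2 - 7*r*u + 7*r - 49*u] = 2*r - 7*u + 7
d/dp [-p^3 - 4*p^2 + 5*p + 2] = -3*p^2 - 8*p + 5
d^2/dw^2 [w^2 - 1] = 2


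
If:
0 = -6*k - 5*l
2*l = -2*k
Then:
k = 0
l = 0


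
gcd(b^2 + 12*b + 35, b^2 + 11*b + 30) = b + 5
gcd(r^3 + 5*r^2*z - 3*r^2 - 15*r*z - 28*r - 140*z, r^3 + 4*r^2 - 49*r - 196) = r^2 - 3*r - 28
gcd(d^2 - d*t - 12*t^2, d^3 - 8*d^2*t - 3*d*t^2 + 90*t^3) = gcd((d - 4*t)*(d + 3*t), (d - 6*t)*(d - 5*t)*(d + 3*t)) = d + 3*t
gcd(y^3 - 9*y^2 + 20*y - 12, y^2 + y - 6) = y - 2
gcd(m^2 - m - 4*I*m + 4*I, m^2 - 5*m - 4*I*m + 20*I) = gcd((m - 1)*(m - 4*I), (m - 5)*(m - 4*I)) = m - 4*I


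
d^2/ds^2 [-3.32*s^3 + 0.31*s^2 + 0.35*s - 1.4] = 0.62 - 19.92*s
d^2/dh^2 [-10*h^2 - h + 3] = -20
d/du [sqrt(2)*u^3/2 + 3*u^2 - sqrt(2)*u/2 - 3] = 3*sqrt(2)*u^2/2 + 6*u - sqrt(2)/2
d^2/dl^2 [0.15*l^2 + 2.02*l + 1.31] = 0.300000000000000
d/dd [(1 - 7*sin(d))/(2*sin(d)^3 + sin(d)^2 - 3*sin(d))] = (28*sin(d)^3 + sin(d)^2 - 2*sin(d) + 3)*cos(d)/((sin(d) - 1)^2*(2*sin(d) + 3)^2*sin(d)^2)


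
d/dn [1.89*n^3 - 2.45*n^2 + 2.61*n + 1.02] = 5.67*n^2 - 4.9*n + 2.61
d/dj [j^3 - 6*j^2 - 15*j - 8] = 3*j^2 - 12*j - 15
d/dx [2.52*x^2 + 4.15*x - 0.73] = 5.04*x + 4.15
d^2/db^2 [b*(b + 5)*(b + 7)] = 6*b + 24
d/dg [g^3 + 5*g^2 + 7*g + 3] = 3*g^2 + 10*g + 7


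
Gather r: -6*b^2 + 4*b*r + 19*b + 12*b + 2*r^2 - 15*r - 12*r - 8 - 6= -6*b^2 + 31*b + 2*r^2 + r*(4*b - 27) - 14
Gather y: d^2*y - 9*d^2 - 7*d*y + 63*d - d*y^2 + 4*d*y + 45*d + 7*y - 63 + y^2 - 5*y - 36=-9*d^2 + 108*d + y^2*(1 - d) + y*(d^2 - 3*d + 2) - 99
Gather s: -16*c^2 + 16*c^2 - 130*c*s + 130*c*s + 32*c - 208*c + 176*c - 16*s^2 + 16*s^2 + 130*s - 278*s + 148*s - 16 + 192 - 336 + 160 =0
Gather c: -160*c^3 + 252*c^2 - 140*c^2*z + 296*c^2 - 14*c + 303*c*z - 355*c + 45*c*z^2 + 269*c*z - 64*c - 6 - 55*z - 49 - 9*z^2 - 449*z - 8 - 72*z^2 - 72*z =-160*c^3 + c^2*(548 - 140*z) + c*(45*z^2 + 572*z - 433) - 81*z^2 - 576*z - 63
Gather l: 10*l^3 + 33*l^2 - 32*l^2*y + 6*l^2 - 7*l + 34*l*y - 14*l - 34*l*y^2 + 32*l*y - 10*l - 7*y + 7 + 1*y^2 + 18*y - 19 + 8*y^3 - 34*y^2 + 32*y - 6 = 10*l^3 + l^2*(39 - 32*y) + l*(-34*y^2 + 66*y - 31) + 8*y^3 - 33*y^2 + 43*y - 18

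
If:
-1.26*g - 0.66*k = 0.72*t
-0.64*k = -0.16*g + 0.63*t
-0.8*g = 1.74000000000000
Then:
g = -2.18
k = -43.94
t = 44.08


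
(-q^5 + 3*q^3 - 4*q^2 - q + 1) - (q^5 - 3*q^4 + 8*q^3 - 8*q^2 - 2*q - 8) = -2*q^5 + 3*q^4 - 5*q^3 + 4*q^2 + q + 9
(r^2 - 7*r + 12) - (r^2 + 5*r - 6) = 18 - 12*r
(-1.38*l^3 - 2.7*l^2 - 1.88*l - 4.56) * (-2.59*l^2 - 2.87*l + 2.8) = 3.5742*l^5 + 10.9536*l^4 + 8.7542*l^3 + 9.646*l^2 + 7.8232*l - 12.768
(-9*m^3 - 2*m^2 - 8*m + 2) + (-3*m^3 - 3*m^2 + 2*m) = -12*m^3 - 5*m^2 - 6*m + 2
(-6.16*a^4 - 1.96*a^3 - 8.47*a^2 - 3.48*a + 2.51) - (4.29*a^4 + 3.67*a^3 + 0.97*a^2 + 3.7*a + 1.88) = -10.45*a^4 - 5.63*a^3 - 9.44*a^2 - 7.18*a + 0.63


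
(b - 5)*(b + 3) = b^2 - 2*b - 15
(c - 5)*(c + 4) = c^2 - c - 20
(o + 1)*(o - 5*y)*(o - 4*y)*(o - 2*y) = o^4 - 11*o^3*y + o^3 + 38*o^2*y^2 - 11*o^2*y - 40*o*y^3 + 38*o*y^2 - 40*y^3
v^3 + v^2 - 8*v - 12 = (v - 3)*(v + 2)^2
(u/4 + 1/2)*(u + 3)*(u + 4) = u^3/4 + 9*u^2/4 + 13*u/2 + 6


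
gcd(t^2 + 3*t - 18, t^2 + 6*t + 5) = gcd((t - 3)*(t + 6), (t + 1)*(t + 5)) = 1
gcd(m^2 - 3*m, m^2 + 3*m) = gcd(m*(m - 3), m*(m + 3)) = m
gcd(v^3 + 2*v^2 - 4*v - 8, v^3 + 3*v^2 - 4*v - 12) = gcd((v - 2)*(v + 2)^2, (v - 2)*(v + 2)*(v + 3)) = v^2 - 4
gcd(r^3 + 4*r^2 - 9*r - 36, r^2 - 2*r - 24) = r + 4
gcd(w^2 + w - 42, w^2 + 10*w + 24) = 1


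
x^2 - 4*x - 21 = (x - 7)*(x + 3)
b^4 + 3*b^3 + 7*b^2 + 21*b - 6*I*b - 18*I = (b + 3)*(b - 2*I)*(b - I)*(b + 3*I)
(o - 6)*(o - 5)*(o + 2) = o^3 - 9*o^2 + 8*o + 60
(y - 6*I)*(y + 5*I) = y^2 - I*y + 30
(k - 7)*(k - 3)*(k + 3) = k^3 - 7*k^2 - 9*k + 63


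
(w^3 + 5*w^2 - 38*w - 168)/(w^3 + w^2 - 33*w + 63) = (w^2 - 2*w - 24)/(w^2 - 6*w + 9)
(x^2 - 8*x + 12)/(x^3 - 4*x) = (x - 6)/(x*(x + 2))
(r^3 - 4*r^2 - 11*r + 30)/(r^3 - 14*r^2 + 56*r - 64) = (r^2 - 2*r - 15)/(r^2 - 12*r + 32)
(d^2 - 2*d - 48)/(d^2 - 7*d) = (d^2 - 2*d - 48)/(d*(d - 7))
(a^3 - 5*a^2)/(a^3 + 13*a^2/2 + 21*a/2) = 2*a*(a - 5)/(2*a^2 + 13*a + 21)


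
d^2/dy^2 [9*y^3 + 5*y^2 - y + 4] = 54*y + 10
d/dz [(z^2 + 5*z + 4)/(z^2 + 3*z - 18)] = 2*(-z^2 - 22*z - 51)/(z^4 + 6*z^3 - 27*z^2 - 108*z + 324)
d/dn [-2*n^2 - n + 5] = -4*n - 1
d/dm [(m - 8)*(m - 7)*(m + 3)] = 3*m^2 - 24*m + 11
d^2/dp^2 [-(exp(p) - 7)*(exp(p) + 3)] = 4*(1 - exp(p))*exp(p)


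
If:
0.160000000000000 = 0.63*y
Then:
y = 0.25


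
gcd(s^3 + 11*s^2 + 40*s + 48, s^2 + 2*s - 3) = s + 3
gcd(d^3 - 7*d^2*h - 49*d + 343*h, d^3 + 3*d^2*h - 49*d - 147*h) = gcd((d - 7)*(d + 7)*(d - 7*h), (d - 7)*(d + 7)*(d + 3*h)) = d^2 - 49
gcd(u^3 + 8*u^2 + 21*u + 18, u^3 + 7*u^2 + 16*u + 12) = u^2 + 5*u + 6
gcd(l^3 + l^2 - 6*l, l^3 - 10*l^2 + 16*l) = l^2 - 2*l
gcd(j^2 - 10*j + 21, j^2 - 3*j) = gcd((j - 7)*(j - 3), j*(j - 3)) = j - 3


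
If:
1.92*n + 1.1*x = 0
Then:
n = -0.572916666666667*x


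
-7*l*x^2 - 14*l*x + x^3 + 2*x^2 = x*(-7*l + x)*(x + 2)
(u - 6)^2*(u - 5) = u^3 - 17*u^2 + 96*u - 180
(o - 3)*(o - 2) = o^2 - 5*o + 6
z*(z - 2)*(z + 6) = z^3 + 4*z^2 - 12*z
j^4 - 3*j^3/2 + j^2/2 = j^2*(j - 1)*(j - 1/2)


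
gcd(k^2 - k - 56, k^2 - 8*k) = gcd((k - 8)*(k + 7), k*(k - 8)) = k - 8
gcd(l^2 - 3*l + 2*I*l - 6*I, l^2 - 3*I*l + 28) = 1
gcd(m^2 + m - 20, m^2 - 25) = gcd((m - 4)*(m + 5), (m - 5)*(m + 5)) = m + 5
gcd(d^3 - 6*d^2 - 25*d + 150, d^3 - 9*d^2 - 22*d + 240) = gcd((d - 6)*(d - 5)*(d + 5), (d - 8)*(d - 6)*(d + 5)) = d^2 - d - 30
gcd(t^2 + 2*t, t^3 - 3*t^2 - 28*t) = t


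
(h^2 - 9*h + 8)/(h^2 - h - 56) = (h - 1)/(h + 7)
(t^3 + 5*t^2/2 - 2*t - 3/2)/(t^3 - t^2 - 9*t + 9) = (t + 1/2)/(t - 3)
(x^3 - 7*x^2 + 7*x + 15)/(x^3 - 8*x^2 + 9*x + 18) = (x - 5)/(x - 6)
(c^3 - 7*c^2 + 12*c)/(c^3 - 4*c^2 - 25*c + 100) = c*(c - 3)/(c^2 - 25)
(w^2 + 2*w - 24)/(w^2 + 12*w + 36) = (w - 4)/(w + 6)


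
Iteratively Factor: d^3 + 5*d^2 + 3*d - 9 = (d + 3)*(d^2 + 2*d - 3) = (d + 3)^2*(d - 1)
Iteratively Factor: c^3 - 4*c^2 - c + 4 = (c - 1)*(c^2 - 3*c - 4) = (c - 1)*(c + 1)*(c - 4)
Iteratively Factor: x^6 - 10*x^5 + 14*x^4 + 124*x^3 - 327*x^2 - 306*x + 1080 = (x - 4)*(x^5 - 6*x^4 - 10*x^3 + 84*x^2 + 9*x - 270) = (x - 5)*(x - 4)*(x^4 - x^3 - 15*x^2 + 9*x + 54) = (x - 5)*(x - 4)*(x + 3)*(x^3 - 4*x^2 - 3*x + 18) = (x - 5)*(x - 4)*(x - 3)*(x + 3)*(x^2 - x - 6) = (x - 5)*(x - 4)*(x - 3)*(x + 2)*(x + 3)*(x - 3)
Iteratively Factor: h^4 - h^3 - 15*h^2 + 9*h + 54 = (h - 3)*(h^3 + 2*h^2 - 9*h - 18) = (h - 3)^2*(h^2 + 5*h + 6) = (h - 3)^2*(h + 3)*(h + 2)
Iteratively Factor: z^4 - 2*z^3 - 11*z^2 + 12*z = (z + 3)*(z^3 - 5*z^2 + 4*z) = (z - 1)*(z + 3)*(z^2 - 4*z) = (z - 4)*(z - 1)*(z + 3)*(z)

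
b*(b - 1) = b^2 - b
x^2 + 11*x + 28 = (x + 4)*(x + 7)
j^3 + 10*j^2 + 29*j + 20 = (j + 1)*(j + 4)*(j + 5)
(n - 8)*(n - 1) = n^2 - 9*n + 8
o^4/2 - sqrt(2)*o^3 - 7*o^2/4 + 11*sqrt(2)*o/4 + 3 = (o/2 + sqrt(2)/2)*(o - 2*sqrt(2))*(o - 3*sqrt(2)/2)*(o + sqrt(2)/2)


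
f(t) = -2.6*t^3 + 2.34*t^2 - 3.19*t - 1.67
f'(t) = -7.8*t^2 + 4.68*t - 3.19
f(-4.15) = 237.70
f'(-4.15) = -156.95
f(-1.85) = 28.70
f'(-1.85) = -38.54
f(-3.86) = 195.04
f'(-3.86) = -137.47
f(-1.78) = 26.09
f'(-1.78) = -36.23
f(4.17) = -162.81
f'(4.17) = -119.31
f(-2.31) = 50.23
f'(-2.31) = -55.62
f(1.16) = -6.28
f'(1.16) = -8.26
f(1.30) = -7.57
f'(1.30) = -10.29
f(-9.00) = 2111.98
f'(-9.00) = -677.11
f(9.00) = -1736.24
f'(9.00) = -592.87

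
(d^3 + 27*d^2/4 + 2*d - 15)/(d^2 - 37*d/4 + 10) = (d^2 + 8*d + 12)/(d - 8)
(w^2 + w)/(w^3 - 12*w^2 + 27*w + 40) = w/(w^2 - 13*w + 40)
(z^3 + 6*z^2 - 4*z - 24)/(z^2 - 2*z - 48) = (z^2 - 4)/(z - 8)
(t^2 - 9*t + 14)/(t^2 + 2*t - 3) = (t^2 - 9*t + 14)/(t^2 + 2*t - 3)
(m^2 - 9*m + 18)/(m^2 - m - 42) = (-m^2 + 9*m - 18)/(-m^2 + m + 42)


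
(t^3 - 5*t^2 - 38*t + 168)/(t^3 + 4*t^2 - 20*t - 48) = (t - 7)/(t + 2)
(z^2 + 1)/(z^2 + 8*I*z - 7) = (z - I)/(z + 7*I)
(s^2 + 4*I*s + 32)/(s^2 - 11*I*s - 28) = (s + 8*I)/(s - 7*I)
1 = 1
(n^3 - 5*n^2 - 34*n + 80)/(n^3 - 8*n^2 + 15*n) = (n^3 - 5*n^2 - 34*n + 80)/(n*(n^2 - 8*n + 15))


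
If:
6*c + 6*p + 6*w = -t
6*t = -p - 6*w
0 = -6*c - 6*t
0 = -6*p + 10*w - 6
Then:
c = 90/403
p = -198/403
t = -90/403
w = 123/403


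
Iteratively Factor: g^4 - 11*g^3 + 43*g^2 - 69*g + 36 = (g - 3)*(g^3 - 8*g^2 + 19*g - 12) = (g - 3)*(g - 1)*(g^2 - 7*g + 12) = (g - 4)*(g - 3)*(g - 1)*(g - 3)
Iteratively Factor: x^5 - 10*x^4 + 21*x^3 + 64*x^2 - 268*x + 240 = (x - 2)*(x^4 - 8*x^3 + 5*x^2 + 74*x - 120) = (x - 2)^2*(x^3 - 6*x^2 - 7*x + 60) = (x - 4)*(x - 2)^2*(x^2 - 2*x - 15) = (x - 5)*(x - 4)*(x - 2)^2*(x + 3)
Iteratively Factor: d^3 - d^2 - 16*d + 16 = (d - 1)*(d^2 - 16) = (d - 1)*(d + 4)*(d - 4)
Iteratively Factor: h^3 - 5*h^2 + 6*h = (h - 2)*(h^2 - 3*h) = (h - 3)*(h - 2)*(h)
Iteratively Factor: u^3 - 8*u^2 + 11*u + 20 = (u + 1)*(u^2 - 9*u + 20) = (u - 5)*(u + 1)*(u - 4)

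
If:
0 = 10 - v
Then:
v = 10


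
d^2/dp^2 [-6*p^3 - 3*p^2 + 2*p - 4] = -36*p - 6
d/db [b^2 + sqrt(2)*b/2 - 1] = 2*b + sqrt(2)/2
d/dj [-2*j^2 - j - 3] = -4*j - 1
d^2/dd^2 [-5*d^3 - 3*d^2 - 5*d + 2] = -30*d - 6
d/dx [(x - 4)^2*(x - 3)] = (x - 4)*(3*x - 10)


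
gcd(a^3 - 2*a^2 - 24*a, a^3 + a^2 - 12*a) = a^2 + 4*a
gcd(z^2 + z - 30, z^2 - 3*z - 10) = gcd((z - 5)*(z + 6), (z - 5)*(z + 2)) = z - 5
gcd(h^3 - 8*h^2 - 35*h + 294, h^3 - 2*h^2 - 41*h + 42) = h^2 - h - 42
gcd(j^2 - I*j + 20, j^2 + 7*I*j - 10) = 1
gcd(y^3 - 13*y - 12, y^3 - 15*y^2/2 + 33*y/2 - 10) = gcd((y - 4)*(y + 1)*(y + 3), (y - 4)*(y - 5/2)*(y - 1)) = y - 4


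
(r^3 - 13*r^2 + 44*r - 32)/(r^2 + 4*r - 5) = (r^2 - 12*r + 32)/(r + 5)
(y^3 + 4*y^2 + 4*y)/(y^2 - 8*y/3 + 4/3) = 3*y*(y^2 + 4*y + 4)/(3*y^2 - 8*y + 4)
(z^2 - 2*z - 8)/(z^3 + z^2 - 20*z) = (z + 2)/(z*(z + 5))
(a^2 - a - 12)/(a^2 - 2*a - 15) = (a - 4)/(a - 5)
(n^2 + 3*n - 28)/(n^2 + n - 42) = (n - 4)/(n - 6)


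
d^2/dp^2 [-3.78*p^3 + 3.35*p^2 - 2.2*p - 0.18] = 6.7 - 22.68*p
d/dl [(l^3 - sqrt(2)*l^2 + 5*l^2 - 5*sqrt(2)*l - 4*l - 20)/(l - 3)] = (2*l^3 - 4*l^2 - sqrt(2)*l^2 - 30*l + 6*sqrt(2)*l + 15*sqrt(2) + 32)/(l^2 - 6*l + 9)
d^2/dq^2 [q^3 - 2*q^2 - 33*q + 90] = 6*q - 4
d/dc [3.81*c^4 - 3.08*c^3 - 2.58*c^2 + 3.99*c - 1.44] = 15.24*c^3 - 9.24*c^2 - 5.16*c + 3.99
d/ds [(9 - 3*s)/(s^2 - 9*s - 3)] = 3*(s^2 - 6*s + 30)/(s^4 - 18*s^3 + 75*s^2 + 54*s + 9)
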